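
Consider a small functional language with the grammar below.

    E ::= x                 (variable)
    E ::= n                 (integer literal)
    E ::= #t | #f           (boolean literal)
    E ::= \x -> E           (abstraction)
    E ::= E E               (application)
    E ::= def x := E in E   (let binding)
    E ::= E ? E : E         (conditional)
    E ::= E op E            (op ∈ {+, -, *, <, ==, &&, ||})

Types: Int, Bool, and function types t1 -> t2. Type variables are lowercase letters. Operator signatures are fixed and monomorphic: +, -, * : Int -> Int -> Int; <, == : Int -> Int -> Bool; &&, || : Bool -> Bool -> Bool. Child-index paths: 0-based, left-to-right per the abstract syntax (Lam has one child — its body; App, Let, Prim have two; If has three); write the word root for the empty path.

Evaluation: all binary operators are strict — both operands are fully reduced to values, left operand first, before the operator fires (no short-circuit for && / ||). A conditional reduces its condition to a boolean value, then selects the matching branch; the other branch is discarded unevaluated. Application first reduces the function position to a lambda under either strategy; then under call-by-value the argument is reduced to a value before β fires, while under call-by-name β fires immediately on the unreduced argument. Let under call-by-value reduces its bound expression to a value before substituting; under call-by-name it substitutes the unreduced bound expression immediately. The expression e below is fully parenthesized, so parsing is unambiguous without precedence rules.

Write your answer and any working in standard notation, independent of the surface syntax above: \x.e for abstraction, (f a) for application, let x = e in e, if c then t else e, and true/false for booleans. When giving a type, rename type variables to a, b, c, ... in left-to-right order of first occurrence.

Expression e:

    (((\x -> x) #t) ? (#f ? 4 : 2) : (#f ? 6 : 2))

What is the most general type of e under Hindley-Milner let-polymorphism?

Answer: Int

Trace:
x : a
\x._ : a -> a
  unify a -> a ~ Bool -> b
  unify a ~ Bool
  unify Bool ~ b
_ _ : Bool
  unify Bool ~ Bool
  unify Bool ~ Bool
  unify Int ~ Int
  unify Bool ~ Bool
  unify Int ~ Int
  unify Int ~ Int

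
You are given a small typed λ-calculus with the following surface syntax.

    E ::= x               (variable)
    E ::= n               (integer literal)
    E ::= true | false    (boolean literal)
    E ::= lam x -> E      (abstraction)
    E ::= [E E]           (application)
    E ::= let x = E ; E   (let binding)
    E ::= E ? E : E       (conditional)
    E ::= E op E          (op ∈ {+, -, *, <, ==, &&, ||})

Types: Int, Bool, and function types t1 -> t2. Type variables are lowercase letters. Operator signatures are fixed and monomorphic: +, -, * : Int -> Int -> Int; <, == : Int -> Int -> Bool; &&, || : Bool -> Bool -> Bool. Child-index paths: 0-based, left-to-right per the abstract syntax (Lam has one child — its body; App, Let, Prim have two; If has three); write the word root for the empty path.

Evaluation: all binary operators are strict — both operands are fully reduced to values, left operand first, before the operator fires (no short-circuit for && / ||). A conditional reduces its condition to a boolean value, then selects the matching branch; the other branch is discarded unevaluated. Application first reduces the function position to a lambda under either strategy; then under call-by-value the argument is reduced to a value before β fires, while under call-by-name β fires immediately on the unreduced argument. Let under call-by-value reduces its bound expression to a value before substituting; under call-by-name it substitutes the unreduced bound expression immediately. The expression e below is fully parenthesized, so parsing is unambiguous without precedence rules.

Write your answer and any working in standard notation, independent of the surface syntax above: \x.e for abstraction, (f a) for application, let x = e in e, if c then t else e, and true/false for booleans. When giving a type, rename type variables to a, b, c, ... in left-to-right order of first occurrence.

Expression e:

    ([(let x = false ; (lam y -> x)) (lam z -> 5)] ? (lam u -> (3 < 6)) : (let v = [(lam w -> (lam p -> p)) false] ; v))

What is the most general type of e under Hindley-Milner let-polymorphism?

Answer: Bool -> Bool

Trace:
let x : Bool
x : Bool
\y._ : a -> Bool
\z._ : b -> Int
  unify a -> Bool ~ (b -> Int) -> c
  unify a ~ b -> Int
  unify Bool ~ c
_ _ : Bool
  unify Bool ~ Bool
  unify Int ~ Int
  unify Int ~ Int
\u._ : d -> Bool
p : f
\p._ : f -> f
\w._ : e -> f -> f
  unify e -> f -> f ~ Bool -> g
  unify e ~ Bool
  unify f -> f ~ g
_ _ : f -> f
let v : forall. f -> f
v : h -> h
  unify d -> Bool ~ h -> h
  unify d ~ h
  unify Bool ~ h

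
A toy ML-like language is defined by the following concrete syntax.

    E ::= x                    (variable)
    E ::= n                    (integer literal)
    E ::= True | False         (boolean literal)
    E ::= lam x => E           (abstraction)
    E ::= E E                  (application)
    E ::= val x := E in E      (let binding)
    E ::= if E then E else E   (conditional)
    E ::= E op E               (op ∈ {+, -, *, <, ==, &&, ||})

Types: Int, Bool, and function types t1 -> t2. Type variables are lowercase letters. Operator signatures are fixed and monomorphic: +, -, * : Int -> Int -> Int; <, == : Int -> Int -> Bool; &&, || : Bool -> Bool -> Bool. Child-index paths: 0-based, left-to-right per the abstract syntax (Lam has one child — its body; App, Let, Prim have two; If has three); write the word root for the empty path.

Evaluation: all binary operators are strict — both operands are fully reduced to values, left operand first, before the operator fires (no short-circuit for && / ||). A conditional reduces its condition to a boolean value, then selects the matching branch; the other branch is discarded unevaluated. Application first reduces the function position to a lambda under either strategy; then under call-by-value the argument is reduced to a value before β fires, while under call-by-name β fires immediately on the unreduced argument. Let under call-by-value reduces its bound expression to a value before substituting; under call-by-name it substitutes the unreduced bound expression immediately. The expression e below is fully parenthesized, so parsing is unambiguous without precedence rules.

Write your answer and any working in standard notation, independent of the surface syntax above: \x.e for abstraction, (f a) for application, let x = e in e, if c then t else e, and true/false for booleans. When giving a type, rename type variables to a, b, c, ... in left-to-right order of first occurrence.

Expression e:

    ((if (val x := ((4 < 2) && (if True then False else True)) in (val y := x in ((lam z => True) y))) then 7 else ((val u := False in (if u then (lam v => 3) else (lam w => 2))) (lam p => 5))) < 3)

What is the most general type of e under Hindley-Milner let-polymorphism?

Answer: Bool

Derivation:
  unify Int ~ Int
  unify Int ~ Int
  unify Bool ~ Bool
  unify Bool ~ Bool
  unify Bool ~ Bool
  unify Bool ~ Bool
let x : Bool
x : Bool
let y : Bool
\z._ : a -> Bool
y : Bool
  unify a -> Bool ~ Bool -> b
  unify a ~ Bool
  unify Bool ~ b
_ _ : Bool
  unify Bool ~ Bool
let u : Bool
u : Bool
  unify Bool ~ Bool
\v._ : c -> Int
\w._ : d -> Int
  unify c -> Int ~ d -> Int
  unify c ~ d
  unify Int ~ Int
\p._ : e -> Int
  unify d -> Int ~ (e -> Int) -> f
  unify d ~ e -> Int
  unify Int ~ f
_ _ : Int
  unify Int ~ Int
  unify Int ~ Int
  unify Int ~ Int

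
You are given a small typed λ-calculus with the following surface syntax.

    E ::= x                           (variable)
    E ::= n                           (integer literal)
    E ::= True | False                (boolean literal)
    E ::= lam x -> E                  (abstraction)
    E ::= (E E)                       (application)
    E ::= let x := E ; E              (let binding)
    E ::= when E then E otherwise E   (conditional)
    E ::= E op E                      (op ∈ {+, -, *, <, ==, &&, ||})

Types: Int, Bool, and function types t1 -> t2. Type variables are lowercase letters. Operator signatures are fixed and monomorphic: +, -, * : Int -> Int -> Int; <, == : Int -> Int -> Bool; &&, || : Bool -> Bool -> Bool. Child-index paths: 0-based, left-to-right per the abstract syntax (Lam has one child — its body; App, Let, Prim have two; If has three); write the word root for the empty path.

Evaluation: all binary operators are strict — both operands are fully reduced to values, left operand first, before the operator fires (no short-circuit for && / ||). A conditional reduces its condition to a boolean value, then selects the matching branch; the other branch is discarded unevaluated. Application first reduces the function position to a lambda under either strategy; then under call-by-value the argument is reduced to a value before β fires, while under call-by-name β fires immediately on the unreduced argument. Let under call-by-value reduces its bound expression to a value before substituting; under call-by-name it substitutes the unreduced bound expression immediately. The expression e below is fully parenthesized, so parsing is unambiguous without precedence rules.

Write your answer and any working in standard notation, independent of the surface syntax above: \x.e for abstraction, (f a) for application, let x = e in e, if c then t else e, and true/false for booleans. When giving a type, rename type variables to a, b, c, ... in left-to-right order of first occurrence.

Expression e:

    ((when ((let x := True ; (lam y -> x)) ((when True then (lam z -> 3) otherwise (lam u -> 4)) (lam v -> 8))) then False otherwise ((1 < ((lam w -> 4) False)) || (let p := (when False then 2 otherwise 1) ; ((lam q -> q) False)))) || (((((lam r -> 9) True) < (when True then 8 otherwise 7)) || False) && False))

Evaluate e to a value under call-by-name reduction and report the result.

Answer: false

Derivation:
step 0: ((if ((let x = true in (\y.x)) ((if true then (\z.3) else (\u.4)) (\v.8))) then false else ((1 < ((\w.4) false)) || (let p = (if false then 2 else 1) in ((\q.q) false)))) || (((((\r.9) true) < (if true then 8 else 7)) || false) && false))
step 1: [let@0.0.0] ((if ((\y.true) ((if true then (\z.3) else (\u.4)) (\v.8))) then false else ((1 < ((\w.4) false)) || (let p = (if false then 2 else 1) in ((\q.q) false)))) || (((((\r.9) true) < (if true then 8 else 7)) || false) && false))
step 2: [beta@0.0] ((if true then false else ((1 < ((\w.4) false)) || (let p = (if false then 2 else 1) in ((\q.q) false)))) || (((((\r.9) true) < (if true then 8 else 7)) || false) && false))
step 3: [if@0] (false || (((((\r.9) true) < (if true then 8 else 7)) || false) && false))
step 4: [beta@1.0.0.0] (false || (((9 < (if true then 8 else 7)) || false) && false))
step 5: [if@1.0.0.1] (false || (((9 < 8) || false) && false))
step 6: [delta@1.0.0] (false || ((false || false) && false))
step 7: [delta@1.0] (false || (false && false))
step 8: [delta@1] (false || false)
step 9: [delta@root] false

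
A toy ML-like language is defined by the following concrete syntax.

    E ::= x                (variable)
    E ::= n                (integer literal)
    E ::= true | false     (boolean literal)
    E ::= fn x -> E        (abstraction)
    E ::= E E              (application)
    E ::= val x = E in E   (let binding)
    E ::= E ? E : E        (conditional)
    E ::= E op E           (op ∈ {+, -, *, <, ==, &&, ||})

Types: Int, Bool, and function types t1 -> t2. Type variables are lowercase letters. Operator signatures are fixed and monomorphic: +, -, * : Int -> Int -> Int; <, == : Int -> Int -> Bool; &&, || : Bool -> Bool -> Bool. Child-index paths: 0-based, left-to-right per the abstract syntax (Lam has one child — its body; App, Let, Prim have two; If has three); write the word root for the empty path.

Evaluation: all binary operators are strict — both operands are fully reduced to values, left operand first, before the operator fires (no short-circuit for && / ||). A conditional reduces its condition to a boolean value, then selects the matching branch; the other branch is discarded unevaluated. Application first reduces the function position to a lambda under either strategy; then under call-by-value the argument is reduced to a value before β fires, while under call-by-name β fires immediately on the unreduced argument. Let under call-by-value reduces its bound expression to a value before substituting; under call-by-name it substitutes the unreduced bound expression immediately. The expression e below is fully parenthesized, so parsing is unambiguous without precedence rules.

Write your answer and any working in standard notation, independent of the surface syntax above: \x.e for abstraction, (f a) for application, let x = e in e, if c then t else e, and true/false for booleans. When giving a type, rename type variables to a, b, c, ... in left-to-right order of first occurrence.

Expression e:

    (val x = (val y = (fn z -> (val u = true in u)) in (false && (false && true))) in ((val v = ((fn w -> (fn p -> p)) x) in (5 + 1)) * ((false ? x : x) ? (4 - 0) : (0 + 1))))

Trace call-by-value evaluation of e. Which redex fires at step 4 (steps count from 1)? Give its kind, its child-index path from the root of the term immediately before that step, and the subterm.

Answer: let at root : (let x = false in ((let v = ((\w.(\p.p)) x) in (5 + 1)) * (if (if false then x else x) then (4 - 0) else (0 + 1))))

Derivation:
step 0: (let x = (let y = (\z.(let u = true in u)) in (false && (false && true))) in ((let v = ((\w.(\p.p)) x) in (5 + 1)) * (if (if false then x else x) then (4 - 0) else (0 + 1))))
step 1: [let@0] (let x = (false && (false && true)) in ((let v = ((\w.(\p.p)) x) in (5 + 1)) * (if (if false then x else x) then (4 - 0) else (0 + 1))))
step 2: [delta@0.1] (let x = (false && false) in ((let v = ((\w.(\p.p)) x) in (5 + 1)) * (if (if false then x else x) then (4 - 0) else (0 + 1))))
step 3: [delta@0] (let x = false in ((let v = ((\w.(\p.p)) x) in (5 + 1)) * (if (if false then x else x) then (4 - 0) else (0 + 1))))
step 4: [let@root] ((let v = ((\w.(\p.p)) false) in (5 + 1)) * (if (if false then false else false) then (4 - 0) else (0 + 1)))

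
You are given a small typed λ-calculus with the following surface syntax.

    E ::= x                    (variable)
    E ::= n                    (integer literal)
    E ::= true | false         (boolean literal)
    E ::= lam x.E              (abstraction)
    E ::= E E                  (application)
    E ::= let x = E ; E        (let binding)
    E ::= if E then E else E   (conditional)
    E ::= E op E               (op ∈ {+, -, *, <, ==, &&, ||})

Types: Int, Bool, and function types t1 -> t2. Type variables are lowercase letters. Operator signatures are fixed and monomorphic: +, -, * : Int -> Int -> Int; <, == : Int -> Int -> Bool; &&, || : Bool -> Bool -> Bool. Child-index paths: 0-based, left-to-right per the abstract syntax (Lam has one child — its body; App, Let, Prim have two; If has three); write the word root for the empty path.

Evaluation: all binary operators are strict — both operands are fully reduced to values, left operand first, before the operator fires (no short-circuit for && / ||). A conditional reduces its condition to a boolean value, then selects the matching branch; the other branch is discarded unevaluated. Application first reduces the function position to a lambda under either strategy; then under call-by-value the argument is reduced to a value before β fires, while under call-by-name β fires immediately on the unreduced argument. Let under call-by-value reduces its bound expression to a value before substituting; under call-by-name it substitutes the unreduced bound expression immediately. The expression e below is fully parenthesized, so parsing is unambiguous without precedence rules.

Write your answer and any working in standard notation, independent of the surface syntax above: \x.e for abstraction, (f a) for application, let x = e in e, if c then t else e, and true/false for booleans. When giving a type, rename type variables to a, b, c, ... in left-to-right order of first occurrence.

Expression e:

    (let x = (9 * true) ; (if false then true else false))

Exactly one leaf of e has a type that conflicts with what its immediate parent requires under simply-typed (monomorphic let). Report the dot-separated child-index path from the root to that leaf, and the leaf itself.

Derivation:
  unify Int ~ Int
  unify Bool ~ Int
  FAIL: mismatch Bool ~ Int

Answer: 0.1 : true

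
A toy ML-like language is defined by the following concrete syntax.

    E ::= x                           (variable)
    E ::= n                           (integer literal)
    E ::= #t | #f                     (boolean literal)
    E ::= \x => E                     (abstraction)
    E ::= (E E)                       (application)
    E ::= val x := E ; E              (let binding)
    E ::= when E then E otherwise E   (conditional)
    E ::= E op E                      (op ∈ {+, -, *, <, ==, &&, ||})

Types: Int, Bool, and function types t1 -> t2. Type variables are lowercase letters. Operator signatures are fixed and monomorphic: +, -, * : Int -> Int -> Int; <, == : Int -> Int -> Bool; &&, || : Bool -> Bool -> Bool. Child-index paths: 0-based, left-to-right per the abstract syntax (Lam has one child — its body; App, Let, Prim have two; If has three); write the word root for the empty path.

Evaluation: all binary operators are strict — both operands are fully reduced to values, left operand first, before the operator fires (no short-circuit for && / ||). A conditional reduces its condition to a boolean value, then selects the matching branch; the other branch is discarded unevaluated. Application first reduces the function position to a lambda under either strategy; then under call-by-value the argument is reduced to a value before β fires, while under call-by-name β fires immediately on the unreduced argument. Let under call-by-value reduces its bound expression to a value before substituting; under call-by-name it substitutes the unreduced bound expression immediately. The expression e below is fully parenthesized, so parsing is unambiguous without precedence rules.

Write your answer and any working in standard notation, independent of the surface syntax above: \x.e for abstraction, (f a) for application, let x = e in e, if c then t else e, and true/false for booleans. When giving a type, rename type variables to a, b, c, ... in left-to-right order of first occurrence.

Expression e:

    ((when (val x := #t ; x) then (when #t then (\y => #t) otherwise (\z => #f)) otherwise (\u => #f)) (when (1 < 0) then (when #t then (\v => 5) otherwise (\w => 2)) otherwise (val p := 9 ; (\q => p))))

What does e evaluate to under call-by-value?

Working:
step 0: ((if (let x = true in x) then (if true then (\y.true) else (\z.false)) else (\u.false)) (if (1 < 0) then (if true then (\v.5) else (\w.2)) else (let p = 9 in (\q.p))))
step 1: [let@0.0] ((if true then (if true then (\y.true) else (\z.false)) else (\u.false)) (if (1 < 0) then (if true then (\v.5) else (\w.2)) else (let p = 9 in (\q.p))))
step 2: [if@0] ((if true then (\y.true) else (\z.false)) (if (1 < 0) then (if true then (\v.5) else (\w.2)) else (let p = 9 in (\q.p))))
step 3: [if@0] ((\y.true) (if (1 < 0) then (if true then (\v.5) else (\w.2)) else (let p = 9 in (\q.p))))
step 4: [delta@1.0] ((\y.true) (if false then (if true then (\v.5) else (\w.2)) else (let p = 9 in (\q.p))))
step 5: [if@1] ((\y.true) (let p = 9 in (\q.p)))
step 6: [let@1] ((\y.true) (\q.9))
step 7: [beta@root] true

Answer: true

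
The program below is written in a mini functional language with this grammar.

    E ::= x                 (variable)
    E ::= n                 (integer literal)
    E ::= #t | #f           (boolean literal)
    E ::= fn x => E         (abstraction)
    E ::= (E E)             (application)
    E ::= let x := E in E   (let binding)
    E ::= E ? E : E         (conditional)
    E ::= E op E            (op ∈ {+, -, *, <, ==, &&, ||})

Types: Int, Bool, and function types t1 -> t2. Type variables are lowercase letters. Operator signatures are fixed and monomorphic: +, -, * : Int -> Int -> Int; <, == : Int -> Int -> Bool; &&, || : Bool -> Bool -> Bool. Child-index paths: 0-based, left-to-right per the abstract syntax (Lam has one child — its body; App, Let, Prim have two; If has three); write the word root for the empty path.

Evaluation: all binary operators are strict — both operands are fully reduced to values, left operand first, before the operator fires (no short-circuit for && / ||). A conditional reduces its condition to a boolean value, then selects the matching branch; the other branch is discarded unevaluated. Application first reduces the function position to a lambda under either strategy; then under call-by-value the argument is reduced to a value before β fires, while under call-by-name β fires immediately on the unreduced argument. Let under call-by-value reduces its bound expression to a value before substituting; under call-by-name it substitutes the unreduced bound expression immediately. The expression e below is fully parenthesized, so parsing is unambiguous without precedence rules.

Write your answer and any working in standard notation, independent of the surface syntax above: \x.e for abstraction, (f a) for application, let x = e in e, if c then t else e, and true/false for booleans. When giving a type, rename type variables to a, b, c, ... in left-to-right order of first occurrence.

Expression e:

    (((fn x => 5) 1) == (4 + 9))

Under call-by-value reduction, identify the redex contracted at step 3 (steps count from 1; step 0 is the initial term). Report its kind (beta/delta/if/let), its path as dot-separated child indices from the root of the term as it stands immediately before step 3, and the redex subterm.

Derivation:
step 0: (((\x.5) 1) == (4 + 9))
step 1: [beta@0] (5 == (4 + 9))
step 2: [delta@1] (5 == 13)
step 3: [delta@root] false

Answer: delta at root : (5 == 13)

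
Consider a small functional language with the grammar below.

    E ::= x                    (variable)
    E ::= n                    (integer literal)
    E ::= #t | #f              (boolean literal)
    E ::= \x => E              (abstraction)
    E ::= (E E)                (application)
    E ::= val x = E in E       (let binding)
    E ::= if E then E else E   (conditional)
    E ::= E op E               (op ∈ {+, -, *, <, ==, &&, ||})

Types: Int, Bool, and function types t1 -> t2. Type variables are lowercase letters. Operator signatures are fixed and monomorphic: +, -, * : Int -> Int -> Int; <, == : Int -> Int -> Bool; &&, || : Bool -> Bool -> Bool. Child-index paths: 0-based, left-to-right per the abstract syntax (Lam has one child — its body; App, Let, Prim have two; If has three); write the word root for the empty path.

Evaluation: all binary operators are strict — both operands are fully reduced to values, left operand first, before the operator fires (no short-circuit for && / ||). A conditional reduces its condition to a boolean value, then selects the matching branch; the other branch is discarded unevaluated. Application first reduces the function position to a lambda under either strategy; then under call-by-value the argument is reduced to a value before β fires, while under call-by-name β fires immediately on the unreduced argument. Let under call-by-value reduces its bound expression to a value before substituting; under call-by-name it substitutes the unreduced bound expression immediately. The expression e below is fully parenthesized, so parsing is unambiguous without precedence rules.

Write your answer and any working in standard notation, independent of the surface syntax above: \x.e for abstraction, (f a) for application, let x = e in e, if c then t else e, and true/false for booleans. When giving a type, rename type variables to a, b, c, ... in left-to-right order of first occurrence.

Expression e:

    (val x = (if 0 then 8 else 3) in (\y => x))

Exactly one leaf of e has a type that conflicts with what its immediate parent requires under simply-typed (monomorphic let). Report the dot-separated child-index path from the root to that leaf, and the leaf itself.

Trace:
  unify Int ~ Bool
  FAIL: mismatch Int ~ Bool

Answer: 0.0 : 0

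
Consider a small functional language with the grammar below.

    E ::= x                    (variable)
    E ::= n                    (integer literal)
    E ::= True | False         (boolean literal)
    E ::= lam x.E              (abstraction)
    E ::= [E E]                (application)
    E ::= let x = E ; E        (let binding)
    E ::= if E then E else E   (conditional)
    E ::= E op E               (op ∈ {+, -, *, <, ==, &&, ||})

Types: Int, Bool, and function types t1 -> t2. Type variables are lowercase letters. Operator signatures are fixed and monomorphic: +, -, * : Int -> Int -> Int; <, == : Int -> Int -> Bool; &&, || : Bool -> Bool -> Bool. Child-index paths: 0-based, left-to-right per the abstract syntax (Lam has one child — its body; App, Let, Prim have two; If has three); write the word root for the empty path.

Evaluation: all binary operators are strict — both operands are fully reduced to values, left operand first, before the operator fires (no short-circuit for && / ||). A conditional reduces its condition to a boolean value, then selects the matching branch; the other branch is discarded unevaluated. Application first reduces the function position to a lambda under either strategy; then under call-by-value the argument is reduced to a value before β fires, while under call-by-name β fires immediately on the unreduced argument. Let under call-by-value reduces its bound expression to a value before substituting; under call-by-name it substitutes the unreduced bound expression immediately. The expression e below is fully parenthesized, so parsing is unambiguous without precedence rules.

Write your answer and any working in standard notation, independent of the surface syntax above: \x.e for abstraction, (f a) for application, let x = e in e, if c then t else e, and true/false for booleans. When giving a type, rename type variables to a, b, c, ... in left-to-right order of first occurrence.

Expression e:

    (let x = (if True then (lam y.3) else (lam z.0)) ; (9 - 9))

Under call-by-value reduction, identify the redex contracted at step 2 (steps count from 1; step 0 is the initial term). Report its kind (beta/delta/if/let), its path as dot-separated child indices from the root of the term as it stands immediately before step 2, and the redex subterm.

Answer: let at root : (let x = (\y.3) in (9 - 9))

Working:
step 0: (let x = (if true then (\y.3) else (\z.0)) in (9 - 9))
step 1: [if@0] (let x = (\y.3) in (9 - 9))
step 2: [let@root] (9 - 9)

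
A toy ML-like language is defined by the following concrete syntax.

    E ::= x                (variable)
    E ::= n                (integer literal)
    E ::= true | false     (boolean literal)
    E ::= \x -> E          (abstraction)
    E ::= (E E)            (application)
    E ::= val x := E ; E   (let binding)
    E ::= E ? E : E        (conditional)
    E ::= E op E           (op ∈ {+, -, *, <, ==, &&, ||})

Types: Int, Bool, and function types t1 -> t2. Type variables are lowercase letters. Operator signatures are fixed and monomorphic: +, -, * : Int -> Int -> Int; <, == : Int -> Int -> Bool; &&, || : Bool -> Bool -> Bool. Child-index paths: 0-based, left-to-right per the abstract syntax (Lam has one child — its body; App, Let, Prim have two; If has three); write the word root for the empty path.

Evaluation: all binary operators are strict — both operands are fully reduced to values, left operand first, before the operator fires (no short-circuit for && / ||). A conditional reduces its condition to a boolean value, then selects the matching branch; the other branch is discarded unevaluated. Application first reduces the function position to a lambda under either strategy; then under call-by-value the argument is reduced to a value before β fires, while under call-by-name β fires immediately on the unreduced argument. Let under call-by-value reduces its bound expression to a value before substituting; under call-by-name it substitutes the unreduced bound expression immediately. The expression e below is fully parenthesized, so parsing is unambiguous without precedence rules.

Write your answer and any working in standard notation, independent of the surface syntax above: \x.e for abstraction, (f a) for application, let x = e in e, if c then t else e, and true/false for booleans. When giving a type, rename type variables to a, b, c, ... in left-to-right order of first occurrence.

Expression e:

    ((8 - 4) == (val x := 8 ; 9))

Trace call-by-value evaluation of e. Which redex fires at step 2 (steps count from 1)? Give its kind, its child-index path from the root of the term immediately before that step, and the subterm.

Working:
step 0: ((8 - 4) == (let x = 8 in 9))
step 1: [delta@0] (4 == (let x = 8 in 9))
step 2: [let@1] (4 == 9)

Answer: let at 1 : (let x = 8 in 9)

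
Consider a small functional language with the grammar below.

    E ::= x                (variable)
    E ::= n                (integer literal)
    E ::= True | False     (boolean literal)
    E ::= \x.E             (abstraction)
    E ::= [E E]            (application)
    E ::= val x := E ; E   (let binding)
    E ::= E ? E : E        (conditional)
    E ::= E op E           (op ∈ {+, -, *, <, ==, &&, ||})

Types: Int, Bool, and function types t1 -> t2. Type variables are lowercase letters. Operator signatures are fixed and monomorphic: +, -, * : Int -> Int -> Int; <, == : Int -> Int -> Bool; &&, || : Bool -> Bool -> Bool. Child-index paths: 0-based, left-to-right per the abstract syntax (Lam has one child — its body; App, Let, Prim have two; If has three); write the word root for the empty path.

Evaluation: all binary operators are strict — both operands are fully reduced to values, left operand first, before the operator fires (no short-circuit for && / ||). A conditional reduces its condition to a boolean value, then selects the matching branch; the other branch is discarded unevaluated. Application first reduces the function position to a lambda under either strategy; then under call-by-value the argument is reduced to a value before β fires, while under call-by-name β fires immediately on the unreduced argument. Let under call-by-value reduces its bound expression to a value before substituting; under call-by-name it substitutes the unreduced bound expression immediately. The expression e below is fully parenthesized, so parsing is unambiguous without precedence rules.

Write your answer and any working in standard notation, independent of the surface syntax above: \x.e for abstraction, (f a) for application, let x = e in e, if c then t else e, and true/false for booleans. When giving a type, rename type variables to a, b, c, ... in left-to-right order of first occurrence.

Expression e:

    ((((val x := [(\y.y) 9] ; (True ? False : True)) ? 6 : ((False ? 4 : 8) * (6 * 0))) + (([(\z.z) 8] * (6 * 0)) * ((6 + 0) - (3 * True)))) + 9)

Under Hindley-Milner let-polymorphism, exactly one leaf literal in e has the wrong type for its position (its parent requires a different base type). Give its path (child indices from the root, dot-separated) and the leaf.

Trace:
y : a
\y._ : a -> a
  unify a -> a ~ Int -> b
  unify a ~ Int
  unify Int ~ b
_ _ : Int
let x : Int
  unify Bool ~ Bool
  unify Bool ~ Bool
  unify Bool ~ Bool
  unify Bool ~ Bool
  unify Int ~ Int
  unify Int ~ Int
  unify Int ~ Int
  unify Int ~ Int
  unify Int ~ Int
  unify Int ~ Int
  unify Int ~ Int
z : c
\z._ : c -> c
  unify c -> c ~ Int -> d
  unify c ~ Int
  unify Int ~ d
_ _ : Int
  unify Int ~ Int
  unify Int ~ Int
  unify Int ~ Int
  unify Int ~ Int
  unify Int ~ Int
  unify Int ~ Int
  unify Int ~ Int
  unify Int ~ Int
  unify Int ~ Int
  unify Bool ~ Int
  FAIL: mismatch Bool ~ Int

Answer: 0.1.1.1.1 : true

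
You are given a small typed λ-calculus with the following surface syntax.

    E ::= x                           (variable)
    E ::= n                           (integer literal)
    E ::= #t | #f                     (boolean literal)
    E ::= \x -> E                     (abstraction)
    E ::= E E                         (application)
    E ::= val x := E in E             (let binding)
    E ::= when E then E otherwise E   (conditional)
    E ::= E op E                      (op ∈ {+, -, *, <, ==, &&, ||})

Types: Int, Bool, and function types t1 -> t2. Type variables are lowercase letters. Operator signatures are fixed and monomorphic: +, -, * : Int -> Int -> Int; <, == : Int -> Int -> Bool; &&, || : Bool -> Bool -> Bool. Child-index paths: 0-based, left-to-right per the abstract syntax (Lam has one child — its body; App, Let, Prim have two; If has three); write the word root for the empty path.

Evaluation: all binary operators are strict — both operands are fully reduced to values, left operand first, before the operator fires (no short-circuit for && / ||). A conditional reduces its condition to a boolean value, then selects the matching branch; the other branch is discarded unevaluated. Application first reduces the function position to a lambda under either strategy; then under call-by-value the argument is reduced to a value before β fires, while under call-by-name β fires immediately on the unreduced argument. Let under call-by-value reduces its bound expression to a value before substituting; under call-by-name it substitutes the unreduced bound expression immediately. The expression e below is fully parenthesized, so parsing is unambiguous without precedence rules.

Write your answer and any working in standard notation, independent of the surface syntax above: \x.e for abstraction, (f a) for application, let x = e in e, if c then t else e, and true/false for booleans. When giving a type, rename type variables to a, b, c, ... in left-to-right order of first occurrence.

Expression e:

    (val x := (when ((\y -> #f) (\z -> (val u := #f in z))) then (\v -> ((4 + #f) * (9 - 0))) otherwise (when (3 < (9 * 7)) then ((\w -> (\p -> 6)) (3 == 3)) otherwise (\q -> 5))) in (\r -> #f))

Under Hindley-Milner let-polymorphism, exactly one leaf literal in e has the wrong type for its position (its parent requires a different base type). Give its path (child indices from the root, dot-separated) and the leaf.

Answer: 0.1.0.0.1 : false

Working:
\y._ : a -> Bool
let u : Bool
z : b
\z._ : b -> b
  unify a -> Bool ~ (b -> b) -> c
  unify a ~ b -> b
  unify Bool ~ c
_ _ : Bool
  unify Bool ~ Bool
  unify Int ~ Int
  unify Bool ~ Int
  FAIL: mismatch Bool ~ Int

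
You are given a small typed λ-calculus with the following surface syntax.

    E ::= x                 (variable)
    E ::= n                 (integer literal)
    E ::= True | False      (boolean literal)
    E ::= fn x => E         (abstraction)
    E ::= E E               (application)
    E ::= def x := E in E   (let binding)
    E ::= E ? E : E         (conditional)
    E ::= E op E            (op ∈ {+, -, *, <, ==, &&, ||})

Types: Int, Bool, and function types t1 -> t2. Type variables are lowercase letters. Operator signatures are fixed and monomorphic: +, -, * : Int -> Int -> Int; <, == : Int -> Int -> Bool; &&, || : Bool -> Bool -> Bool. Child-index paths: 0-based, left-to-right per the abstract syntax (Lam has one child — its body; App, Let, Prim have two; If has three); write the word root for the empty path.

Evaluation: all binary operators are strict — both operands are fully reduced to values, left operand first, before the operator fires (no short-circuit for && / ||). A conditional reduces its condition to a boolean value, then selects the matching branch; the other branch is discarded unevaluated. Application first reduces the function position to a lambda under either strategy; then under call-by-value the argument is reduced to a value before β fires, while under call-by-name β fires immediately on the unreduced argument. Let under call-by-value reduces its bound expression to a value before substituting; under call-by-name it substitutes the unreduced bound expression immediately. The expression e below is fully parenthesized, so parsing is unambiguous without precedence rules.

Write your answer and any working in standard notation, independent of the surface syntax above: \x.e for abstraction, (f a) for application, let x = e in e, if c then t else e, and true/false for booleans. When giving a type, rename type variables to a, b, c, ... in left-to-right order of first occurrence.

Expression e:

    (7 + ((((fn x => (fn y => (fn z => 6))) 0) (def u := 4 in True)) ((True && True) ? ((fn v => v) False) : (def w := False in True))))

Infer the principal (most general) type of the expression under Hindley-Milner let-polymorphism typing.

Answer: Int

Working:
  unify Int ~ Int
\z._ : c -> Int
\y._ : b -> c -> Int
\x._ : a -> b -> c -> Int
  unify a -> b -> c -> Int ~ Int -> d
  unify a ~ Int
  unify b -> c -> Int ~ d
_ _ : b -> c -> Int
let u : Int
  unify b -> c -> Int ~ Bool -> e
  unify b ~ Bool
  unify c -> Int ~ e
_ _ : c -> Int
  unify Bool ~ Bool
  unify Bool ~ Bool
  unify Bool ~ Bool
v : f
\v._ : f -> f
  unify f -> f ~ Bool -> g
  unify f ~ Bool
  unify Bool ~ g
_ _ : Bool
let w : Bool
  unify Bool ~ Bool
  unify c -> Int ~ Bool -> h
  unify c ~ Bool
  unify Int ~ h
_ _ : Int
  unify Int ~ Int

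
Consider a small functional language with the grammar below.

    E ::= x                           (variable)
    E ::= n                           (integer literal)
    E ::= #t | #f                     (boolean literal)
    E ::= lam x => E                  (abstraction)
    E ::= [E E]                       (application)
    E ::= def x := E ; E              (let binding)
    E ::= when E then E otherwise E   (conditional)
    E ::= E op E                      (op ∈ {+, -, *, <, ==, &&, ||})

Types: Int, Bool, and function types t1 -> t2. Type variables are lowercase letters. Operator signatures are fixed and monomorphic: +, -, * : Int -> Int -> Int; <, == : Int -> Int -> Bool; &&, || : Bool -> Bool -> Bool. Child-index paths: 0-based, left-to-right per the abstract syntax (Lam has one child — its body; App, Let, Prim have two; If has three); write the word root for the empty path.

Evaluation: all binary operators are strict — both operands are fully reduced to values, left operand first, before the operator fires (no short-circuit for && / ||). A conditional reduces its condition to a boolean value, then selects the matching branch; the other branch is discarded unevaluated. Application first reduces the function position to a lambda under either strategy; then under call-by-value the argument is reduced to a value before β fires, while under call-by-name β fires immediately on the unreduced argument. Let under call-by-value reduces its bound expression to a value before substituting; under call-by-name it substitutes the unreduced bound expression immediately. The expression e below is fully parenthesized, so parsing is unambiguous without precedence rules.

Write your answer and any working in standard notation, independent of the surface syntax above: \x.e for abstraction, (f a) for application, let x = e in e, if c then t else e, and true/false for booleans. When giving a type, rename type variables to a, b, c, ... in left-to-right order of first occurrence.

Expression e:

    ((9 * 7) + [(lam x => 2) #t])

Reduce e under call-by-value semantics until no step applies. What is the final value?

Answer: 65

Working:
step 0: ((9 * 7) + ((\x.2) true))
step 1: [delta@0] (63 + ((\x.2) true))
step 2: [beta@1] (63 + 2)
step 3: [delta@root] 65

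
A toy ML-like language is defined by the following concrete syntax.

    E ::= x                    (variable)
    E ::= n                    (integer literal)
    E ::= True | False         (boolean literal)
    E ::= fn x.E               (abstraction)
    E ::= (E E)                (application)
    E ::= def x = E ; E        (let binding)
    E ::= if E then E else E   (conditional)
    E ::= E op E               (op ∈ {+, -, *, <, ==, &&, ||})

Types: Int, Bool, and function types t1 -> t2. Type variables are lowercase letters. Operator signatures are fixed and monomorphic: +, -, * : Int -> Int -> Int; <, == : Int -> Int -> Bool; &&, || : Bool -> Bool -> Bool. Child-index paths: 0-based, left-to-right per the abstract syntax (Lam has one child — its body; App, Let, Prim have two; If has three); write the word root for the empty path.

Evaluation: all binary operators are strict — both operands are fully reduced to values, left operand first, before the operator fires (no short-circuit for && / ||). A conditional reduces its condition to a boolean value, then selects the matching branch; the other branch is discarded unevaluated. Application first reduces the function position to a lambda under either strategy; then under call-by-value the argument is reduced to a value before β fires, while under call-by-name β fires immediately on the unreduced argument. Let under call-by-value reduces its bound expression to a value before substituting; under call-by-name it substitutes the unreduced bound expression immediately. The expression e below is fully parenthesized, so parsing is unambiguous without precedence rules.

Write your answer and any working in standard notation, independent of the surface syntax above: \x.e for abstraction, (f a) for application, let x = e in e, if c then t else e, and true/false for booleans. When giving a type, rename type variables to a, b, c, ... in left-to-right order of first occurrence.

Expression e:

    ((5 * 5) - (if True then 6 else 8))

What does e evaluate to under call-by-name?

Answer: 19

Trace:
step 0: ((5 * 5) - (if true then 6 else 8))
step 1: [delta@0] (25 - (if true then 6 else 8))
step 2: [if@1] (25 - 6)
step 3: [delta@root] 19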